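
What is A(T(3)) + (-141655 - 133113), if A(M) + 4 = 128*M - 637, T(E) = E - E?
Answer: -275409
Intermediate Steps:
T(E) = 0
A(M) = -641 + 128*M (A(M) = -4 + (128*M - 637) = -4 + (-637 + 128*M) = -641 + 128*M)
A(T(3)) + (-141655 - 133113) = (-641 + 128*0) + (-141655 - 133113) = (-641 + 0) - 274768 = -641 - 274768 = -275409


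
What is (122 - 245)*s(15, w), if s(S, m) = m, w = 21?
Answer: -2583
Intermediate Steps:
(122 - 245)*s(15, w) = (122 - 245)*21 = -123*21 = -2583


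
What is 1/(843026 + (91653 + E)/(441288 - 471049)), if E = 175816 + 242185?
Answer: 29761/25088787132 ≈ 1.1862e-6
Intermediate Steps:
E = 418001
1/(843026 + (91653 + E)/(441288 - 471049)) = 1/(843026 + (91653 + 418001)/(441288 - 471049)) = 1/(843026 + 509654/(-29761)) = 1/(843026 + 509654*(-1/29761)) = 1/(843026 - 509654/29761) = 1/(25088787132/29761) = 29761/25088787132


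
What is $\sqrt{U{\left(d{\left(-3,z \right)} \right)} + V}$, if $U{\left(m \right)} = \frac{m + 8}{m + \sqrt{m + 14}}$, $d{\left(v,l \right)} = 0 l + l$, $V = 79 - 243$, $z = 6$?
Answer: $\frac{\sqrt{-485 - 164 \sqrt{5}}}{\sqrt{3 + \sqrt{5}}} \approx 12.754 i$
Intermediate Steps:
$V = -164$
$d{\left(v,l \right)} = l$ ($d{\left(v,l \right)} = 0 + l = l$)
$U{\left(m \right)} = \frac{8 + m}{m + \sqrt{14 + m}}$
$\sqrt{U{\left(d{\left(-3,z \right)} \right)} + V} = \sqrt{\frac{8 + 6}{6 + \sqrt{14 + 6}} - 164} = \sqrt{\frac{1}{6 + \sqrt{20}} \cdot 14 - 164} = \sqrt{\frac{1}{6 + 2 \sqrt{5}} \cdot 14 - 164} = \sqrt{\frac{14}{6 + 2 \sqrt{5}} - 164} = \sqrt{-164 + \frac{14}{6 + 2 \sqrt{5}}}$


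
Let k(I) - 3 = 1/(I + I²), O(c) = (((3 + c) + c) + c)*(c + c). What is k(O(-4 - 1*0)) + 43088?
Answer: 226486297/5256 ≈ 43091.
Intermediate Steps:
O(c) = 2*c*(3 + 3*c) (O(c) = ((3 + 2*c) + c)*(2*c) = (3 + 3*c)*(2*c) = 2*c*(3 + 3*c))
k(I) = 3 + 1/(I + I²)
k(O(-4 - 1*0)) + 43088 = (1 + 3*(6*(-4 - 1*0)*(1 + (-4 - 1*0))) + 3*(6*(-4 - 1*0)*(1 + (-4 - 1*0)))²)/(((6*(-4 - 1*0)*(1 + (-4 - 1*0))))*(1 + 6*(-4 - 1*0)*(1 + (-4 - 1*0)))) + 43088 = (1 + 3*(6*(-4 + 0)*(1 + (-4 + 0))) + 3*(6*(-4 + 0)*(1 + (-4 + 0)))²)/(((6*(-4 + 0)*(1 + (-4 + 0))))*(1 + 6*(-4 + 0)*(1 + (-4 + 0)))) + 43088 = (1 + 3*(6*(-4)*(1 - 4)) + 3*(6*(-4)*(1 - 4))²)/(((6*(-4)*(1 - 4)))*(1 + 6*(-4)*(1 - 4))) + 43088 = (1 + 3*(6*(-4)*(-3)) + 3*(6*(-4)*(-3))²)/(((6*(-4)*(-3)))*(1 + 6*(-4)*(-3))) + 43088 = (1 + 3*72 + 3*72²)/(72*(1 + 72)) + 43088 = (1/72)*(1 + 216 + 3*5184)/73 + 43088 = (1/72)*(1/73)*(1 + 216 + 15552) + 43088 = (1/72)*(1/73)*15769 + 43088 = 15769/5256 + 43088 = 226486297/5256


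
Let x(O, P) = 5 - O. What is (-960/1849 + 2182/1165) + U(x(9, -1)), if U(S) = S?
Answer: -5700222/2154085 ≈ -2.6462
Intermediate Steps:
(-960/1849 + 2182/1165) + U(x(9, -1)) = (-960/1849 + 2182/1165) + (5 - 1*9) = (-960*1/1849 + 2182*(1/1165)) + (5 - 9) = (-960/1849 + 2182/1165) - 4 = 2916118/2154085 - 4 = -5700222/2154085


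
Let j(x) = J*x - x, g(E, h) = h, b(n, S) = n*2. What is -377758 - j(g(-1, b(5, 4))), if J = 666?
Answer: -384408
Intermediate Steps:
b(n, S) = 2*n
j(x) = 665*x (j(x) = 666*x - x = 665*x)
-377758 - j(g(-1, b(5, 4))) = -377758 - 665*2*5 = -377758 - 665*10 = -377758 - 1*6650 = -377758 - 6650 = -384408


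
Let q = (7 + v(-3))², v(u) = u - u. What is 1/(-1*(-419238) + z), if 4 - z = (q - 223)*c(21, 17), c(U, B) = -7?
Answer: 1/418024 ≈ 2.3922e-6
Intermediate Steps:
v(u) = 0
q = 49 (q = (7 + 0)² = 7² = 49)
z = -1214 (z = 4 - (49 - 223)*(-7) = 4 - (-174)*(-7) = 4 - 1*1218 = 4 - 1218 = -1214)
1/(-1*(-419238) + z) = 1/(-1*(-419238) - 1214) = 1/(419238 - 1214) = 1/418024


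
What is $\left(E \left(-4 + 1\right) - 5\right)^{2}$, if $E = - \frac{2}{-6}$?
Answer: $36$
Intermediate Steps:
$E = \frac{1}{3}$ ($E = - \frac{2 \left(-1\right)}{6} = \left(-1\right) \left(- \frac{1}{3}\right) = \frac{1}{3} \approx 0.33333$)
$\left(E \left(-4 + 1\right) - 5\right)^{2} = \left(\frac{-4 + 1}{3} - 5\right)^{2} = \left(\frac{1}{3} \left(-3\right) - 5\right)^{2} = \left(-1 - 5\right)^{2} = \left(-6\right)^{2} = 36$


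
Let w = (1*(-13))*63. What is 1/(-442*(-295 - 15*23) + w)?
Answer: 1/282061 ≈ 3.5453e-6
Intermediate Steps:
w = -819 (w = -13*63 = -819)
1/(-442*(-295 - 15*23) + w) = 1/(-442*(-295 - 15*23) - 819) = 1/(-442*(-295 - 345) - 819) = 1/(-442*(-640) - 819) = 1/(282880 - 819) = 1/282061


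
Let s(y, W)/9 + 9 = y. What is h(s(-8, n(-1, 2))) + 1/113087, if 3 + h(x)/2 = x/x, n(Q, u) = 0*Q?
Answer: -452347/113087 ≈ -4.0000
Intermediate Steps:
n(Q, u) = 0
s(y, W) = -81 + 9*y
h(x) = -4 (h(x) = -6 + 2*(x/x) = -6 + 2*1 = -6 + 2 = -4)
h(s(-8, n(-1, 2))) + 1/113087 = -4 + 1/113087 = -452347/113087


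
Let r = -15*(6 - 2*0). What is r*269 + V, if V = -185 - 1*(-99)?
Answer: -24296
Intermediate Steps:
V = -86 (V = -185 + 99 = -86)
r = -90 (r = -15*(6 + 0) = -15*6 = -90)
r*269 + V = -90*269 - 86 = -24210 - 86 = -24296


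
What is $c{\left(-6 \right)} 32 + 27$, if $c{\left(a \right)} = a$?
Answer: $-165$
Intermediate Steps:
$c{\left(-6 \right)} 32 + 27 = \left(-6\right) 32 + 27 = -192 + 27 = -165$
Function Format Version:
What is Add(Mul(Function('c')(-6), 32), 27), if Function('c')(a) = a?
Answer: -165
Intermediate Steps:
Add(Mul(Function('c')(-6), 32), 27) = Add(Mul(-6, 32), 27) = Add(-192, 27) = -165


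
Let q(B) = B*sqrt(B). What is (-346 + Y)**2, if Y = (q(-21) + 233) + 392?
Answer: 68580 - 11718*I*sqrt(21) ≈ 68580.0 - 53699.0*I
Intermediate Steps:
q(B) = B**(3/2)
Y = 625 - 21*I*sqrt(21) (Y = ((-21)**(3/2) + 233) + 392 = (-21*I*sqrt(21) + 233) + 392 = (233 - 21*I*sqrt(21)) + 392 = 625 - 21*I*sqrt(21) ≈ 625.0 - 96.234*I)
(-346 + Y)**2 = (-346 + (625 - 21*I*sqrt(21)))**2 = (279 - 21*I*sqrt(21))**2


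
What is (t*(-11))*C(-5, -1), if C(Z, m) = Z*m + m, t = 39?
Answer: -1716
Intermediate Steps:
C(Z, m) = m + Z*m
(t*(-11))*C(-5, -1) = (39*(-11))*(-(1 - 5)) = -(-429)*(-4) = -429*4 = -1716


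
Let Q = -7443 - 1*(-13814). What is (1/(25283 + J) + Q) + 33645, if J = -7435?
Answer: 714205569/17848 ≈ 40016.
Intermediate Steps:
Q = 6371 (Q = -7443 + 13814 = 6371)
(1/(25283 + J) + Q) + 33645 = (1/(25283 - 7435) + 6371) + 33645 = (1/17848 + 6371) + 33645 = 113709609/17848 + 33645 = 714205569/17848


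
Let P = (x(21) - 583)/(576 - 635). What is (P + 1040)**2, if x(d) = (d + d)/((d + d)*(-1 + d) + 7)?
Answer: 56176479039409/50965321 ≈ 1.1022e+6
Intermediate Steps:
x(d) = 2*d/(7 + 2*d*(-1 + d)) (x(d) = (2*d)/((2*d)*(-1 + d) + 7) = (2*d)/(2*d*(-1 + d) + 7) = (2*d)/(7 + 2*d*(-1 + d)) = 2*d/(7 + 2*d*(-1 + d)))
P = 70537/7139 (P = (2*21/(7 - 2*21 + 2*21**2) - 583)/(576 - 635) = (2*21/(7 - 42 + 2*441) - 583)/(-59) = (2*21/(7 - 42 + 882) - 583)*(-1/59) = (2*21/847 - 583)*(-1/59) = (2*21*(1/847) - 583)*(-1/59) = (6/121 - 583)*(-1/59) = -70537/121*(-1/59) = 70537/7139 ≈ 9.8805)
(P + 1040)**2 = (70537/7139 + 1040)**2 = (7495097/7139)**2 = 56176479039409/50965321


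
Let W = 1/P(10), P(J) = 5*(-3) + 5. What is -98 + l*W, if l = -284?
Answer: -348/5 ≈ -69.600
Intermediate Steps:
P(J) = -10 (P(J) = -15 + 5 = -10)
W = -1/10 (W = 1/(-10) = -1/10 ≈ -0.10000)
-98 + l*W = -98 - 284*(-1/10) = -98 + 142/5 = -348/5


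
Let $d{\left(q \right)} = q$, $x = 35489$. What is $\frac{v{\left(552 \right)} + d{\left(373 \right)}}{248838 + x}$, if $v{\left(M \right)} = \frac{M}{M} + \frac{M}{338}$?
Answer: $\frac{63482}{48051263} \approx 0.0013211$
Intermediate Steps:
$v{\left(M \right)} = 1 + \frac{M}{338}$ ($v{\left(M \right)} = 1 + M \frac{1}{338} = 1 + \frac{M}{338}$)
$\frac{v{\left(552 \right)} + d{\left(373 \right)}}{248838 + x} = \frac{\left(1 + \frac{1}{338} \cdot 552\right) + 373}{248838 + 35489} = \frac{\left(1 + \frac{276}{169}\right) + 373}{284327} = \left(\frac{445}{169} + 373\right) \frac{1}{284327} = \frac{63482}{169} \cdot \frac{1}{284327} = \frac{63482}{48051263}$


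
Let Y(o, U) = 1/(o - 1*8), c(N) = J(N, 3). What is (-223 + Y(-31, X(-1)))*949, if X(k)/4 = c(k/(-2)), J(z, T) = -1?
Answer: -634954/3 ≈ -2.1165e+5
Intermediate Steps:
c(N) = -1
X(k) = -4 (X(k) = 4*(-1) = -4)
Y(o, U) = 1/(-8 + o) (Y(o, U) = 1/(o - 8) = 1/(-8 + o))
(-223 + Y(-31, X(-1)))*949 = (-223 + 1/(-8 - 31))*949 = (-223 + 1/(-39))*949 = (-223 - 1/39)*949 = -8698/39*949 = -634954/3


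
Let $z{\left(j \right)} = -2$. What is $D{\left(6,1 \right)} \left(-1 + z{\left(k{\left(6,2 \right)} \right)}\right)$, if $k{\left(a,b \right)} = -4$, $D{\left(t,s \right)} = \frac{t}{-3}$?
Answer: $6$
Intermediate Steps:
$D{\left(t,s \right)} = - \frac{t}{3}$ ($D{\left(t,s \right)} = t \left(- \frac{1}{3}\right) = - \frac{t}{3}$)
$D{\left(6,1 \right)} \left(-1 + z{\left(k{\left(6,2 \right)} \right)}\right) = \left(- \frac{1}{3}\right) 6 \left(-1 - 2\right) = \left(-2\right) \left(-3\right) = 6$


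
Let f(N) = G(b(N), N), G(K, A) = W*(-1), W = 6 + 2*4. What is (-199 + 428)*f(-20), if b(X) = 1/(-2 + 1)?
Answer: -3206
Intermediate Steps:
W = 14 (W = 6 + 8 = 14)
b(X) = -1 (b(X) = 1/(-1) = -1)
G(K, A) = -14 (G(K, A) = 14*(-1) = -14)
f(N) = -14
(-199 + 428)*f(-20) = (-199 + 428)*(-14) = 229*(-14) = -3206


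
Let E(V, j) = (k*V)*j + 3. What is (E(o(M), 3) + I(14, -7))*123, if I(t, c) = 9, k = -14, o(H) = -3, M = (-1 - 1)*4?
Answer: 16974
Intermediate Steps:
M = -8 (M = -2*4 = -8)
E(V, j) = 3 - 14*V*j (E(V, j) = (-14*V)*j + 3 = -14*V*j + 3 = 3 - 14*V*j)
(E(o(M), 3) + I(14, -7))*123 = ((3 - 14*(-3)*3) + 9)*123 = ((3 + 126) + 9)*123 = (129 + 9)*123 = 138*123 = 16974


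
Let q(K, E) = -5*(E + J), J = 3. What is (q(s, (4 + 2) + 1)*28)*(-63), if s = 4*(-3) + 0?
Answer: 88200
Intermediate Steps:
s = -12 (s = -12 + 0 = -12)
q(K, E) = -15 - 5*E (q(K, E) = -5*(E + 3) = -5*(3 + E) = -15 - 5*E)
(q(s, (4 + 2) + 1)*28)*(-63) = ((-15 - 5*((4 + 2) + 1))*28)*(-63) = ((-15 - 5*(6 + 1))*28)*(-63) = ((-15 - 5*7)*28)*(-63) = ((-15 - 35)*28)*(-63) = -50*28*(-63) = -1400*(-63) = 88200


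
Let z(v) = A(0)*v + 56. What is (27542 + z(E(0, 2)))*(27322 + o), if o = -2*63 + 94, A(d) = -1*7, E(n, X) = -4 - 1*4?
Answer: 754677660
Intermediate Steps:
E(n, X) = -8 (E(n, X) = -4 - 4 = -8)
A(d) = -7
z(v) = 56 - 7*v (z(v) = -7*v + 56 = 56 - 7*v)
o = -32 (o = -126 + 94 = -32)
(27542 + z(E(0, 2)))*(27322 + o) = (27542 + (56 - 7*(-8)))*(27322 - 32) = (27542 + (56 + 56))*27290 = (27542 + 112)*27290 = 27654*27290 = 754677660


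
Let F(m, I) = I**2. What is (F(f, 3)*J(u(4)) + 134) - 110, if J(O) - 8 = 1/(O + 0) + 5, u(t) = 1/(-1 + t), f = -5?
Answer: 168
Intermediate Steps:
J(O) = 13 + 1/O (J(O) = 8 + (1/(O + 0) + 5) = 8 + (1/O + 5) = 8 + (5 + 1/O) = 13 + 1/O)
(F(f, 3)*J(u(4)) + 134) - 110 = (3**2*(13 + 1/(1/(-1 + 4))) + 134) - 110 = (9*(13 + 1/(1/3)) + 134) - 110 = (9*(13 + 3) + 134) - 110 = (9*16 + 134) - 110 = (144 + 134) - 110 = 278 - 110 = 168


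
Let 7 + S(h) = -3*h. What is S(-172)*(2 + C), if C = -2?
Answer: 0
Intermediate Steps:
S(h) = -7 - 3*h
S(-172)*(2 + C) = (-7 - 3*(-172))*(2 - 2) = (-7 + 516)*0 = 509*0 = 0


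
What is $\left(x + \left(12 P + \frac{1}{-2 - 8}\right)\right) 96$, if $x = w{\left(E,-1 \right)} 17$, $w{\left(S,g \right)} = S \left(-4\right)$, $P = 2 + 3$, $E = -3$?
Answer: $\frac{126672}{5} \approx 25334.0$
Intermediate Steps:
$P = 5$
$w{\left(S,g \right)} = - 4 S$
$x = 204$ ($x = \left(-4\right) \left(-3\right) 17 = 12 \cdot 17 = 204$)
$\left(x + \left(12 P + \frac{1}{-2 - 8}\right)\right) 96 = \left(204 + \left(12 \cdot 5 + \frac{1}{-2 - 8}\right)\right) 96 = \left(204 + \left(60 + \frac{1}{-10}\right)\right) 96 = \left(204 + \left(60 - \frac{1}{10}\right)\right) 96 = \left(204 + \frac{599}{10}\right) 96 = \frac{2639}{10} \cdot 96 = \frac{126672}{5}$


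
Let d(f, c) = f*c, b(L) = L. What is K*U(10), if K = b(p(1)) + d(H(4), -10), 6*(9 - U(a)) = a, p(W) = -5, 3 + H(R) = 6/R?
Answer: 220/3 ≈ 73.333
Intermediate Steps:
H(R) = -3 + 6/R
U(a) = 9 - a/6
d(f, c) = c*f
K = 10 (K = -5 - 10*(-3 + 6/4) = -5 - 10*(-3 + 6*(¼)) = -5 - 10*(-3 + 3/2) = -5 - 10*(-3/2) = -5 + 15 = 10)
K*U(10) = 10*(9 - ⅙*10) = 10*(9 - 5/3) = 10*(22/3) = 220/3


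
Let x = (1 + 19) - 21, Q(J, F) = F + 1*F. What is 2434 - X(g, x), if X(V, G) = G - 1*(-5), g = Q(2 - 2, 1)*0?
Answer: 2430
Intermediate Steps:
Q(J, F) = 2*F (Q(J, F) = F + F = 2*F)
x = -1 (x = 20 - 21 = -1)
g = 0 (g = (2*1)*0 = 2*0 = 0)
X(V, G) = 5 + G (X(V, G) = G + 5 = 5 + G)
2434 - X(g, x) = 2434 - (5 - 1) = 2434 - 1*4 = 2434 - 4 = 2430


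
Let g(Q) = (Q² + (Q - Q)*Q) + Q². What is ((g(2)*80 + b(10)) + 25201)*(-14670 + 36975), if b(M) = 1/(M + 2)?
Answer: 2305541455/4 ≈ 5.7639e+8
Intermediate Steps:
g(Q) = 2*Q² (g(Q) = (Q² + 0*Q) + Q² = (Q² + 0) + Q² = Q² + Q² = 2*Q²)
b(M) = 1/(2 + M)
((g(2)*80 + b(10)) + 25201)*(-14670 + 36975) = (((2*2²)*80 + 1/(2 + 10)) + 25201)*(-14670 + 36975) = (((2*4)*80 + 1/12) + 25201)*22305 = ((8*80 + 1/12) + 25201)*22305 = ((640 + 1/12) + 25201)*22305 = (7681/12 + 25201)*22305 = (310093/12)*22305 = 2305541455/4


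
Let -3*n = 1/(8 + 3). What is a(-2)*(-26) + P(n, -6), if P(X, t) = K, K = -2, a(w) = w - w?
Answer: -2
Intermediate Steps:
n = -1/33 (n = -1/(3*(8 + 3)) = -1/3/11 = -1/3*1/11 = -1/33 ≈ -0.030303)
a(w) = 0
P(X, t) = -2
a(-2)*(-26) + P(n, -6) = 0*(-26) - 2 = 0 - 2 = -2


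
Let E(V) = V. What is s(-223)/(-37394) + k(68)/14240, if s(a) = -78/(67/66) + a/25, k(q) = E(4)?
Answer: 57399691/22298042200 ≈ 0.0025742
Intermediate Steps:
k(q) = 4
s(a) = -5148/67 + a/25 (s(a) = -78/(67*(1/66)) + a*(1/25) = -78/67/66 + a/25 = -78*66/67 + a/25 = -5148/67 + a/25)
s(-223)/(-37394) + k(68)/14240 = (-5148/67 + (1/25)*(-223))/(-37394) + 4/14240 = (-5148/67 - 223/25)*(-1/37394) + 4*(1/14240) = -143641/1675*(-1/37394) + 1/3560 = 143641/62634950 + 1/3560 = 57399691/22298042200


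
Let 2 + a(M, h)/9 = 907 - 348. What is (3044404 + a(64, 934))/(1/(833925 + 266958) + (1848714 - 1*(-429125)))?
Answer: 3357051335211/2507634231838 ≈ 1.3387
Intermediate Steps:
a(M, h) = 5013 (a(M, h) = -18 + 9*(907 - 348) = -18 + 9*559 = -18 + 5031 = 5013)
(3044404 + a(64, 934))/(1/(833925 + 266958) + (1848714 - 1*(-429125))) = (3044404 + 5013)/(1/(833925 + 266958) + (1848714 - 1*(-429125))) = 3049417/(1/1100883 + (1848714 + 429125)) = 3049417/(1/1100883 + 2277839) = 3049417/(2507634231838/1100883) = 3049417*(1100883/2507634231838) = 3357051335211/2507634231838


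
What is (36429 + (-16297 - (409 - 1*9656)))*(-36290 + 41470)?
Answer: 152183220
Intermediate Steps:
(36429 + (-16297 - (409 - 1*9656)))*(-36290 + 41470) = (36429 + (-16297 - (409 - 9656)))*5180 = (36429 + (-16297 - 1*(-9247)))*5180 = (36429 + (-16297 + 9247))*5180 = (36429 - 7050)*5180 = 29379*5180 = 152183220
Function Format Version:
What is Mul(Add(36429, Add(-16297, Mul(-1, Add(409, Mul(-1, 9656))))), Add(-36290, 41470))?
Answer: 152183220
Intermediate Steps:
Mul(Add(36429, Add(-16297, Mul(-1, Add(409, Mul(-1, 9656))))), Add(-36290, 41470)) = Mul(Add(36429, Add(-16297, Mul(-1, Add(409, -9656)))), 5180) = Mul(Add(36429, Add(-16297, Mul(-1, -9247))), 5180) = Mul(Add(36429, Add(-16297, 9247)), 5180) = Mul(Add(36429, -7050), 5180) = Mul(29379, 5180) = 152183220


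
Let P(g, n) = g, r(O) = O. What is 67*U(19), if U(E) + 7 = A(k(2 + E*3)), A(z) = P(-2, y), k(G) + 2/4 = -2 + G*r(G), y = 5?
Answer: -603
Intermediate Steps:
k(G) = -5/2 + G**2 (k(G) = -1/2 + (-2 + G*G) = -1/2 + (-2 + G**2) = -5/2 + G**2)
A(z) = -2
U(E) = -9 (U(E) = -7 - 2 = -9)
67*U(19) = 67*(-9) = -603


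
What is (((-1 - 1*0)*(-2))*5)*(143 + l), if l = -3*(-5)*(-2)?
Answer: 1130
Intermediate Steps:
l = -30 (l = 15*(-2) = -30)
(((-1 - 1*0)*(-2))*5)*(143 + l) = (((-1 - 1*0)*(-2))*5)*(143 - 30) = (((-1 + 0)*(-2))*5)*113 = (-1*(-2)*5)*113 = (2*5)*113 = 10*113 = 1130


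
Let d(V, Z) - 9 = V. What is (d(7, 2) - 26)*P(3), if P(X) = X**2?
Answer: -90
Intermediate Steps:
d(V, Z) = 9 + V
(d(7, 2) - 26)*P(3) = ((9 + 7) - 26)*3**2 = (16 - 26)*9 = -10*9 = -90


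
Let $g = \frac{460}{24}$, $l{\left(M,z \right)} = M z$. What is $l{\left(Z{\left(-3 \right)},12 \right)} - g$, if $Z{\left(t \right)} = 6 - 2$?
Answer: $\frac{173}{6} \approx 28.833$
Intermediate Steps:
$Z{\left(t \right)} = 4$
$g = \frac{115}{6}$ ($g = 460 \cdot \frac{1}{24} = \frac{115}{6} \approx 19.167$)
$l{\left(Z{\left(-3 \right)},12 \right)} - g = 4 \cdot 12 - \frac{115}{6} = 48 - \frac{115}{6} = \frac{173}{6}$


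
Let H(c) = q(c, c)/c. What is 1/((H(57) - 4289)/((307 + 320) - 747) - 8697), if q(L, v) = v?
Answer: -15/129919 ≈ -0.00011546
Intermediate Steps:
H(c) = 1 (H(c) = c/c = 1)
1/((H(57) - 4289)/((307 + 320) - 747) - 8697) = 1/((1 - 4289)/((307 + 320) - 747) - 8697) = 1/(-4288/(627 - 747) - 8697) = 1/(-4288/(-120) - 8697) = 1/(-4288*(-1/120) - 8697) = 1/(536/15 - 8697) = 1/(-129919/15) = -15/129919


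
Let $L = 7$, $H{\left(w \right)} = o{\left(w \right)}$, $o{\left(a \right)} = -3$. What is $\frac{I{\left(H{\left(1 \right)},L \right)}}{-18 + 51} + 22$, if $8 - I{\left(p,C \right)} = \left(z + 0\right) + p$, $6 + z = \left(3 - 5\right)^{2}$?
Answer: $\frac{739}{33} \approx 22.394$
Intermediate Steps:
$z = -2$ ($z = -6 + \left(3 - 5\right)^{2} = -6 + \left(-2\right)^{2} = -6 + 4 = -2$)
$H{\left(w \right)} = -3$
$I{\left(p,C \right)} = 10 - p$ ($I{\left(p,C \right)} = 8 - \left(\left(-2 + 0\right) + p\right) = 8 - \left(-2 + p\right) = 10 - p$)
$\frac{I{\left(H{\left(1 \right)},L \right)}}{-18 + 51} + 22 = \frac{10 - -3}{-18 + 51} + 22 = \frac{10 + 3}{33} + 22 = \frac{1}{33} \cdot 13 + 22 = \frac{13}{33} + 22 = \frac{739}{33}$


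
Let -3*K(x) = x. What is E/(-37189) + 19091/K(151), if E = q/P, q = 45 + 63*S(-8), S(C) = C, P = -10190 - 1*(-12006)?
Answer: -3867944814843/10197818824 ≈ -379.29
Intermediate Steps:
K(x) = -x/3
P = 1816 (P = -10190 + 12006 = 1816)
q = -459 (q = 45 + 63*(-8) = 45 - 504 = -459)
E = -459/1816 ≈ -0.25275
E/(-37189) + 19091/K(151) = -459/1816/(-37189) + 19091/((-⅓*151)) = -459/1816*(-1/37189) + 19091/(-151/3) = 459/67535224 + 19091*(-3/151) = 459/67535224 - 57273/151 = -3867944814843/10197818824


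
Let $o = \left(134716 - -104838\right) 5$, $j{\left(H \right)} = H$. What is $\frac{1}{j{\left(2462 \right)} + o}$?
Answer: $\frac{1}{1200232} \approx 8.3317 \cdot 10^{-7}$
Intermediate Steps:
$o = 1197770$ ($o = \left(134716 + 104838\right) 5 = 239554 \cdot 5 = 1197770$)
$\frac{1}{j{\left(2462 \right)} + o} = \frac{1}{2462 + 1197770} = \frac{1}{1200232}$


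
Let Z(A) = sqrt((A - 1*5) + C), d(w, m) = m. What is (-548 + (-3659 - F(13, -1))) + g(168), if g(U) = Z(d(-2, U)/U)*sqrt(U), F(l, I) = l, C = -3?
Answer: -4220 + 14*I*sqrt(6) ≈ -4220.0 + 34.293*I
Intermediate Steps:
Z(A) = sqrt(-8 + A) (Z(A) = sqrt((A - 1*5) - 3) = sqrt((A - 5) - 3) = sqrt((-5 + A) - 3) = sqrt(-8 + A))
g(U) = I*sqrt(7)*sqrt(U) (g(U) = sqrt(-8 + U/U)*sqrt(U) = sqrt(-8 + 1)*sqrt(U) = sqrt(-7)*sqrt(U) = (I*sqrt(7))*sqrt(U) = I*sqrt(7)*sqrt(U))
(-548 + (-3659 - F(13, -1))) + g(168) = (-548 + (-3659 - 1*13)) + I*sqrt(7)*sqrt(168) = (-548 + (-3659 - 13)) + I*sqrt(7)*(2*sqrt(42)) = (-548 - 3672) + 14*I*sqrt(6) = -4220 + 14*I*sqrt(6)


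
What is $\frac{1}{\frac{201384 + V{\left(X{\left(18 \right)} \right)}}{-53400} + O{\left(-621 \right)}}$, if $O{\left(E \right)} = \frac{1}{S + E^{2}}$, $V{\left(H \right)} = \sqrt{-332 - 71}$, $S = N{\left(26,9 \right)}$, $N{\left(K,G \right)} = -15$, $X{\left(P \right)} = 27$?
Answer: $- \frac{44421788047198509600}{167524930742211463619} + \frac{220582660949400 i \sqrt{403}}{167524930742211463619} \approx -0.26517 + 2.6433 \cdot 10^{-5} i$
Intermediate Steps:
$S = -15$
$V{\left(H \right)} = i \sqrt{403}$ ($V{\left(H \right)} = \sqrt{-403} = i \sqrt{403}$)
$O{\left(E \right)} = \frac{1}{-15 + E^{2}}$
$\frac{1}{\frac{201384 + V{\left(X{\left(18 \right)} \right)}}{-53400} + O{\left(-621 \right)}} = \frac{1}{\frac{201384 + i \sqrt{403}}{-53400} + \frac{1}{-15 + \left(-621\right)^{2}}} = \frac{1}{\left(201384 + i \sqrt{403}\right) \left(- \frac{1}{53400}\right) + \frac{1}{-15 + 385641}} = \frac{1}{\left(- \frac{8391}{2225} - \frac{i \sqrt{403}}{53400}\right) + \frac{1}{385626}} = \frac{1}{- \frac{3235785541}{858017850} - \frac{i \sqrt{403}}{53400}}$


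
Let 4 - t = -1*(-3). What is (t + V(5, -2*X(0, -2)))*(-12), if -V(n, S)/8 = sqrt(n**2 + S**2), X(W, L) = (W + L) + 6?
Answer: -12 + 96*sqrt(89) ≈ 893.66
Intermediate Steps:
X(W, L) = 6 + L + W (X(W, L) = (L + W) + 6 = 6 + L + W)
t = 1 (t = 4 - (-1)*(-3) = 4 - 1*3 = 4 - 3 = 1)
V(n, S) = -8*sqrt(S**2 + n**2) (V(n, S) = -8*sqrt(n**2 + S**2) = -8*sqrt(S**2 + n**2))
(t + V(5, -2*X(0, -2)))*(-12) = (1 - 8*sqrt((-2*(6 - 2 + 0))**2 + 5**2))*(-12) = (1 - 8*sqrt((-2*4)**2 + 25))*(-12) = (1 - 8*sqrt((-8)**2 + 25))*(-12) = (1 - 8*sqrt(64 + 25))*(-12) = (1 - 8*sqrt(89))*(-12) = -12 + 96*sqrt(89)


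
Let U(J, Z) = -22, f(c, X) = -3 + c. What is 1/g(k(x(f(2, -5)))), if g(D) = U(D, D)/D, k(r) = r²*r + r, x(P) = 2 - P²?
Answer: -1/11 ≈ -0.090909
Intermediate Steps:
k(r) = r + r³ (k(r) = r³ + r = r + r³)
g(D) = -22/D
1/g(k(x(f(2, -5)))) = 1/(-22/((2 - (-3 + 2)²) + (2 - (-3 + 2)²)³)) = 1/(-22/((2 - 1*(-1)²) + (2 - 1*(-1)²)³)) = 1/(-22/((2 - 1*1) + (2 - 1*1)³)) = 1/(-22/((2 - 1) + (2 - 1)³)) = 1/(-22/(1 + 1³)) = 1/(-22/(1 + 1)) = 1/(-22/2) = 1/(-22*½) = 1/(-11) = -1/11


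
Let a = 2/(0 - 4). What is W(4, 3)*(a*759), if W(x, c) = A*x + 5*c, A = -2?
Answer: -5313/2 ≈ -2656.5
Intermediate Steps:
W(x, c) = -2*x + 5*c
a = -½ (a = 2/(-4) = -¼*2 = -½ ≈ -0.50000)
W(4, 3)*(a*759) = (-2*4 + 5*3)*(-½*759) = (-8 + 15)*(-759/2) = 7*(-759/2) = -5313/2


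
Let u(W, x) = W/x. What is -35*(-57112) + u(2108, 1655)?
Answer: 3308214708/1655 ≈ 1.9989e+6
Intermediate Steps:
-35*(-57112) + u(2108, 1655) = -35*(-57112) + 2108/1655 = 1998920 + 2108*(1/1655) = 1998920 + 2108/1655 = 3308214708/1655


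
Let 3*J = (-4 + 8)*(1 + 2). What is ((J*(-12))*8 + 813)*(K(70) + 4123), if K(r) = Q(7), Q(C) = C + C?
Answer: 1774773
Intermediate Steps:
Q(C) = 2*C
K(r) = 14 (K(r) = 2*7 = 14)
J = 4 (J = ((-4 + 8)*(1 + 2))/3 = (4*3)/3 = (⅓)*12 = 4)
((J*(-12))*8 + 813)*(K(70) + 4123) = ((4*(-12))*8 + 813)*(14 + 4123) = (-48*8 + 813)*4137 = (-384 + 813)*4137 = 429*4137 = 1774773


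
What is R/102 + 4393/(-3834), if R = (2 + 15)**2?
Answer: 3235/1917 ≈ 1.6875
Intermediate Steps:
R = 289 (R = 17**2 = 289)
R/102 + 4393/(-3834) = 289/102 + 4393/(-3834) = 289*(1/102) + 4393*(-1/3834) = 17/6 - 4393/3834 = 3235/1917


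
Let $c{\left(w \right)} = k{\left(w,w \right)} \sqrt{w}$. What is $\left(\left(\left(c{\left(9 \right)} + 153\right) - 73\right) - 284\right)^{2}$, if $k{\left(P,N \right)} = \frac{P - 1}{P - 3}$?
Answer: $40000$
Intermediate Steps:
$k{\left(P,N \right)} = \frac{-1 + P}{-3 + P}$
$c{\left(w \right)} = \frac{\sqrt{w} \left(-1 + w\right)}{-3 + w}$ ($c{\left(w \right)} = \frac{-1 + w}{-3 + w} \sqrt{w} = \frac{\sqrt{w} \left(-1 + w\right)}{-3 + w}$)
$\left(\left(\left(c{\left(9 \right)} + 153\right) - 73\right) - 284\right)^{2} = \left(\left(\left(\frac{\sqrt{9} \left(-1 + 9\right)}{-3 + 9} + 153\right) - 73\right) - 284\right)^{2} = \left(\left(\left(3 \cdot \frac{1}{6} \cdot 8 + 153\right) - 73\right) - 284\right)^{2} = \left(\left(\left(4 + 153\right) - 73\right) - 284\right)^{2} = \left(\left(157 - 73\right) - 284\right)^{2} = \left(84 - 284\right)^{2} = \left(-200\right)^{2} = 40000$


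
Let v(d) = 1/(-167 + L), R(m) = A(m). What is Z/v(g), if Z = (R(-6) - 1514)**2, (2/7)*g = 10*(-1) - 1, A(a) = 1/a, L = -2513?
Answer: -55299940750/9 ≈ -6.1444e+9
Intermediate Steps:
R(m) = 1/m
g = -77/2 (g = 7*(10*(-1) - 1)/2 = 7*(-10 - 1)/2 = (7/2)*(-11) = -77/2 ≈ -38.500)
Z = 82537225/36 (Z = (1/(-6) - 1514)**2 = (-1/6 - 1514)**2 = (-9085/6)**2 = 82537225/36 ≈ 2.2927e+6)
v(d) = -1/2680 (v(d) = 1/(-167 - 2513) = 1/(-2680) = -1/2680)
Z/v(g) = 82537225/(36*(-1/2680)) = (82537225/36)*(-2680) = -55299940750/9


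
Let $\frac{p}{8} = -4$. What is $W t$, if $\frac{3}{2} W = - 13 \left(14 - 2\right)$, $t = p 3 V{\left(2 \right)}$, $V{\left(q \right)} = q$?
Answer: $19968$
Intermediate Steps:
$p = -32$ ($p = 8 \left(-4\right) = -32$)
$t = -192$ ($t = \left(-32\right) 3 \cdot 2 = \left(-96\right) 2 = -192$)
$W = -104$ ($W = \frac{2 \left(- 13 \left(14 - 2\right)\right)}{3} = \frac{2 \left(\left(-13\right) 12\right)}{3} = \frac{2}{3} \left(-156\right) = -104$)
$W t = \left(-104\right) \left(-192\right) = 19968$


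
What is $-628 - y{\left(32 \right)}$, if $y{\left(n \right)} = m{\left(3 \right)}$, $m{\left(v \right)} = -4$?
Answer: $-624$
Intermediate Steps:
$y{\left(n \right)} = -4$
$-628 - y{\left(32 \right)} = -628 - -4 = -628 + 4 = -624$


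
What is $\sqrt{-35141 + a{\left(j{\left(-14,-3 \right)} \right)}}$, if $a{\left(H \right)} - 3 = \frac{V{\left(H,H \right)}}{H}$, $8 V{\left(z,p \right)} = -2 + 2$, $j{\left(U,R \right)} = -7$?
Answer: $i \sqrt{35138} \approx 187.45 i$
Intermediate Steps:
$V{\left(z,p \right)} = 0$ ($V{\left(z,p \right)} = \frac{-2 + 2}{8} = \frac{1}{8} \cdot 0 = 0$)
$a{\left(H \right)} = 3$ ($a{\left(H \right)} = 3 + \frac{0}{H} = 3 + 0 = 3$)
$\sqrt{-35141 + a{\left(j{\left(-14,-3 \right)} \right)}} = \sqrt{-35141 + 3} = \sqrt{-35138} = i \sqrt{35138}$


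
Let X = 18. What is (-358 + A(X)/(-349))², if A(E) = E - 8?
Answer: 15613002304/121801 ≈ 1.2818e+5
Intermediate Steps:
A(E) = -8 + E
(-358 + A(X)/(-349))² = (-358 + (-8 + 18)/(-349))² = (-358 + 10*(-1/349))² = (-358 - 10/349)² = (-124952/349)² = 15613002304/121801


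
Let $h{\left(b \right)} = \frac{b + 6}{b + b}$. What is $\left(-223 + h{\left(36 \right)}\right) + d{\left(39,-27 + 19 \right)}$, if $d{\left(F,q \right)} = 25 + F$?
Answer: $- \frac{1901}{12} \approx -158.42$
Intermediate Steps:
$h{\left(b \right)} = \frac{6 + b}{2 b}$
$\left(-223 + h{\left(36 \right)}\right) + d{\left(39,-27 + 19 \right)} = \left(-223 + \frac{6 + 36}{2 \cdot 36}\right) + \left(25 + 39\right) = \left(-223 + \frac{1}{2} \cdot \frac{1}{36} \cdot 42\right) + 64 = \left(-223 + \frac{7}{12}\right) + 64 = - \frac{2669}{12} + 64 = - \frac{1901}{12}$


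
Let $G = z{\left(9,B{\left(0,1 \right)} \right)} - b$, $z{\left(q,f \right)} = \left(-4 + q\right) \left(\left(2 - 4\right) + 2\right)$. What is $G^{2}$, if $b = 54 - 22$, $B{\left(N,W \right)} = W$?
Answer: $1024$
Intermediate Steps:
$z{\left(q,f \right)} = 0$ ($z{\left(q,f \right)} = \left(-4 + q\right) \left(-2 + 2\right) = \left(-4 + q\right) 0 = 0$)
$b = 32$
$G = -32$ ($G = 0 - 32 = -32$)
$G^{2} = \left(-32\right)^{2} = 1024$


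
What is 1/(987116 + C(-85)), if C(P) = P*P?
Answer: 1/994341 ≈ 1.0057e-6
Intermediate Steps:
C(P) = P**2
1/(987116 + C(-85)) = 1/(987116 + (-85)**2) = 1/(987116 + 7225) = 1/994341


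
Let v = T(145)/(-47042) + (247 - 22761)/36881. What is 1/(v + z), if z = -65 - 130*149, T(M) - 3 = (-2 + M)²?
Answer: -867478001/16860341646335 ≈ -5.1451e-5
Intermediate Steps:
T(M) = 3 + (-2 + M)²
z = -19435 (z = -65 - 19370 = -19435)
v = -906696900/867478001 (v = (3 + (-2 + 145)²)/(-47042) + (247 - 22761)/36881 = (3 + 143²)*(-1/47042) - 22514*1/36881 = (3 + 20449)*(-1/47042) - 22514/36881 = 20452*(-1/47042) - 22514/36881 = -10226/23521 - 22514/36881 = -906696900/867478001 ≈ -1.0452)
1/(v + z) = 1/(-906696900/867478001 - 19435) = 1/(-16860341646335/867478001) = -867478001/16860341646335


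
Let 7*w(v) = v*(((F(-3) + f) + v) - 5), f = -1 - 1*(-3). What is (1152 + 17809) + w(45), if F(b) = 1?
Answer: 134662/7 ≈ 19237.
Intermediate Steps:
f = 2 (f = -1 + 3 = 2)
w(v) = v*(-2 + v)/7 (w(v) = (v*(((1 + 2) + v) - 5))/7 = (v*((3 + v) - 5))/7 = (v*(-2 + v))/7 = v*(-2 + v)/7)
(1152 + 17809) + w(45) = (1152 + 17809) + (1/7)*45*(-2 + 45) = 18961 + (1/7)*45*43 = 18961 + 1935/7 = 134662/7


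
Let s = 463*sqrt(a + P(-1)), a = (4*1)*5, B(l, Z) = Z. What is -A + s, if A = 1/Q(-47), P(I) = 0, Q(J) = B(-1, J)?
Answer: 1/47 + 926*sqrt(5) ≈ 2070.6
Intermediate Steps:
Q(J) = J
a = 20 (a = 4*5 = 20)
A = -1/47 (A = 1/(-47) = -1/47 ≈ -0.021277)
s = 926*sqrt(5) (s = 463*sqrt(20 + 0) = 463*sqrt(20) = 463*(2*sqrt(5)) = 926*sqrt(5) ≈ 2070.6)
-A + s = -1*(-1/47) + 926*sqrt(5) = 1/47 + 926*sqrt(5)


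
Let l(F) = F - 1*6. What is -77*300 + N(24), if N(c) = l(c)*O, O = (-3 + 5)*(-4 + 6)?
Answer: -23028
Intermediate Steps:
l(F) = -6 + F (l(F) = F - 6 = -6 + F)
O = 4 (O = 2*2 = 4)
N(c) = -24 + 4*c (N(c) = (-6 + c)*4 = -24 + 4*c)
-77*300 + N(24) = -77*300 + (-24 + 4*24) = -23100 + (-24 + 96) = -23100 + 72 = -23028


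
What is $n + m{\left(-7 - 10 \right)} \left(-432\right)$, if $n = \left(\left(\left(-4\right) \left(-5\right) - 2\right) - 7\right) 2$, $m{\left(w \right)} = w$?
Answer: $7366$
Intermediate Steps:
$n = 22$ ($n = \left(\left(20 - 2\right) - 7\right) 2 = \left(18 - 7\right) 2 = 11 \cdot 2 = 22$)
$n + m{\left(-7 - 10 \right)} \left(-432\right) = 22 + \left(-7 - 10\right) \left(-432\right) = 22 - -7344 = 22 + 7344 = 7366$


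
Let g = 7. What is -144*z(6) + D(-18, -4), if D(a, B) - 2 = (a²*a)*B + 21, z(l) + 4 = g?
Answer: 22919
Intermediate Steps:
z(l) = 3 (z(l) = -4 + 7 = 3)
D(a, B) = 23 + B*a³ (D(a, B) = 2 + ((a²*a)*B + 21) = 2 + (a³*B + 21) = 2 + (B*a³ + 21) = 2 + (21 + B*a³) = 23 + B*a³)
-144*z(6) + D(-18, -4) = -144*3 + (23 - 4*(-18)³) = -432 + (23 - 4*(-5832)) = -432 + (23 + 23328) = -432 + 23351 = 22919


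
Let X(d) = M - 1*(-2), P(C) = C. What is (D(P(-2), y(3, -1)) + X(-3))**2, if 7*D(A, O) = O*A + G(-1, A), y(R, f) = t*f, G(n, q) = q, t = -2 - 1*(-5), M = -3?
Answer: 9/49 ≈ 0.18367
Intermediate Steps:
t = 3 (t = -2 + 5 = 3)
y(R, f) = 3*f
X(d) = -1 (X(d) = -3 - 1*(-2) = -3 + 2 = -1)
D(A, O) = A/7 + A*O/7 (D(A, O) = (O*A + A)/7 = (A*O + A)/7 = (A + A*O)/7 = A/7 + A*O/7)
(D(P(-2), y(3, -1)) + X(-3))**2 = ((1/7)*(-2)*(1 + 3*(-1)) - 1)**2 = ((1/7)*(-2)*(1 - 3) - 1)**2 = ((1/7)*(-2)*(-2) - 1)**2 = (4/7 - 1)**2 = (-3/7)**2 = 9/49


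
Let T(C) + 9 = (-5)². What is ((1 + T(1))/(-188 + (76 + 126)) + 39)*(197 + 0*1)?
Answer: 110911/14 ≈ 7922.2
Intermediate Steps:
T(C) = 16 (T(C) = -9 + (-5)² = -9 + 25 = 16)
((1 + T(1))/(-188 + (76 + 126)) + 39)*(197 + 0*1) = ((1 + 16)/(-188 + (76 + 126)) + 39)*(197 + 0*1) = (17/(-188 + 202) + 39)*(197 + 0) = (17/14 + 39)*197 = (563/14)*197 = 110911/14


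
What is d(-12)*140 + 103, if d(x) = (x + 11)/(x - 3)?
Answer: 337/3 ≈ 112.33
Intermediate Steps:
d(x) = (11 + x)/(-3 + x)
d(-12)*140 + 103 = ((11 - 12)/(-3 - 12))*140 + 103 = (-1/(-15))*140 + 103 = -1/15*(-1)*140 + 103 = (1/15)*140 + 103 = 28/3 + 103 = 337/3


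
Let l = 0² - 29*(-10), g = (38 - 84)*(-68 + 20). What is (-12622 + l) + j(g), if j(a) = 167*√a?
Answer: -12332 + 668*√138 ≈ -4484.8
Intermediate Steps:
g = 2208 (g = -46*(-48) = 2208)
l = 290 (l = 0 + 290 = 290)
(-12622 + l) + j(g) = (-12622 + 290) + 167*√2208 = -12332 + 167*(4*√138) = -12332 + 668*√138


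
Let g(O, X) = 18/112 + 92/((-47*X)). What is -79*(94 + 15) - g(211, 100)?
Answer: -566613087/65800 ≈ -8611.1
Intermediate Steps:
g(O, X) = 9/56 - 92/(47*X) (g(O, X) = 18*(1/112) + 92*(-1/(47*X)) = 9/56 - 92/(47*X))
-79*(94 + 15) - g(211, 100) = -79*(94 + 15) - (-5152 + 423*100)/(2632*100) = -79*109 - (-5152 + 42300)/(2632*100) = -8611 - 37148/(2632*100) = -8611 - 1*9287/65800 = -8611 - 9287/65800 = -566613087/65800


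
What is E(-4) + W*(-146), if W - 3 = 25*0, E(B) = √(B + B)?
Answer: -438 + 2*I*√2 ≈ -438.0 + 2.8284*I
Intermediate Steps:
E(B) = √2*√B (E(B) = √(2*B) = √2*√B)
W = 3 (W = 3 + 25*0 = 3 + 0 = 3)
E(-4) + W*(-146) = √2*√(-4) + 3*(-146) = √2*(2*I) - 438 = 2*I*√2 - 438 = -438 + 2*I*√2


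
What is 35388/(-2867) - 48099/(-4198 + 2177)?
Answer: 1412355/123281 ≈ 11.456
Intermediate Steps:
35388/(-2867) - 48099/(-4198 + 2177) = 35388*(-1/2867) - 48099/(-2021) = -35388/2867 - 48099*(-1/2021) = -35388/2867 + 48099/2021 = 1412355/123281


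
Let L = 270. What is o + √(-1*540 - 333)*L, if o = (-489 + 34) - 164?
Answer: -619 + 810*I*√97 ≈ -619.0 + 7977.6*I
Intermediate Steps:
o = -619 (o = -455 - 164 = -619)
o + √(-1*540 - 333)*L = -619 + √(-1*540 - 333)*270 = -619 + √(-540 - 333)*270 = -619 + √(-873)*270 = -619 + (3*I*√97)*270 = -619 + 810*I*√97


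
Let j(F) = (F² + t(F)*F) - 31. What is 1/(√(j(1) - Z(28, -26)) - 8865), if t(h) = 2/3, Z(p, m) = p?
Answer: -26595/235764847 - 2*I*√129/235764847 ≈ -0.0001128 - 9.6349e-8*I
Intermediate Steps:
t(h) = ⅔ (t(h) = 2*(⅓) = ⅔)
j(F) = -31 + F² + 2*F/3 (j(F) = (F² + 2*F/3) - 31 = -31 + F² + 2*F/3)
1/(√(j(1) - Z(28, -26)) - 8865) = 1/(√((-31 + 1² + (⅔)*1) - 1*28) - 8865) = 1/(√((-31 + 1 + ⅔) - 28) - 8865) = 1/(√(-88/3 - 28) - 8865) = 1/(√(-172/3) - 8865) = 1/(2*I*√129/3 - 8865) = 1/(-8865 + 2*I*√129/3)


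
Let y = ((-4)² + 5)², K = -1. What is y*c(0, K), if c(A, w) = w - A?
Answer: -441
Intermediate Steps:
y = 441 (y = (16 + 5)² = 21² = 441)
y*c(0, K) = 441*(-1 - 1*0) = 441*(-1 + 0) = 441*(-1) = -441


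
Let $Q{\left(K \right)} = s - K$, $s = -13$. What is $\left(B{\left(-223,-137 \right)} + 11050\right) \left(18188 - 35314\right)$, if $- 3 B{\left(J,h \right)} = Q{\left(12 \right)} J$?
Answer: $- \frac{472249450}{3} \approx -1.5742 \cdot 10^{8}$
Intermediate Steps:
$Q{\left(K \right)} = -13 - K$
$B{\left(J,h \right)} = \frac{25 J}{3}$ ($B{\left(J,h \right)} = - \frac{\left(-13 - 12\right) J}{3} = - \frac{\left(-25\right) J}{3} = \frac{25 J}{3}$)
$\left(B{\left(-223,-137 \right)} + 11050\right) \left(18188 - 35314\right) = \left(\frac{25}{3} \left(-223\right) + 11050\right) \left(18188 - 35314\right) = \left(- \frac{5575}{3} + 11050\right) \left(-17126\right) = \frac{27575}{3} \left(-17126\right) = - \frac{472249450}{3}$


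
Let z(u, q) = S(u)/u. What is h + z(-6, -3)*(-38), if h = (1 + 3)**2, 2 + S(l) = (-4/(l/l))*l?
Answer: 466/3 ≈ 155.33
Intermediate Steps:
S(l) = -2 - 4*l (S(l) = -2 + (-4/(l/l))*l = -2 + (-4/1)*l = -2 + (-4*1)*l = -2 - 4*l)
h = 16 (h = 4**2 = 16)
z(u, q) = (-2 - 4*u)/u
h + z(-6, -3)*(-38) = 16 + (-4 - 2/(-6))*(-38) = 16 + (-4 - 2*(-1/6))*(-38) = 16 + (-4 + 1/3)*(-38) = 16 - 11/3*(-38) = 16 + 418/3 = 466/3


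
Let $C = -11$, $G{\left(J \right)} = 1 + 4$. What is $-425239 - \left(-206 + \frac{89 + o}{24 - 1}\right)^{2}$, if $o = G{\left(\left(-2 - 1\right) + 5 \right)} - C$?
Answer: $- \frac{246416120}{529} \approx -4.6582 \cdot 10^{5}$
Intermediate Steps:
$G{\left(J \right)} = 5$
$o = 16$ ($o = 5 - -11 = 5 + 11 = 16$)
$-425239 - \left(-206 + \frac{89 + o}{24 - 1}\right)^{2} = -425239 - \left(-206 + \frac{89 + 16}{24 - 1}\right)^{2} = -425239 - \left(-206 + \frac{105}{23}\right)^{2} = -425239 - \left(- \frac{4633}{23}\right)^{2} = -425239 - \frac{21464689}{529} = - \frac{246416120}{529}$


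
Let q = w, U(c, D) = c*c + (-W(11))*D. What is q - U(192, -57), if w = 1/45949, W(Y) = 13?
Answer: -1727912144/45949 ≈ -37605.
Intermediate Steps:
w = 1/45949 ≈ 2.1763e-5
U(c, D) = c² - 13*D (U(c, D) = c*c + (-1*13)*D = c² - 13*D)
q = 1/45949 ≈ 2.1763e-5
q - U(192, -57) = 1/45949 - (192² - 13*(-57)) = 1/45949 - (36864 + 741) = 1/45949 - 1*37605 = 1/45949 - 37605 = -1727912144/45949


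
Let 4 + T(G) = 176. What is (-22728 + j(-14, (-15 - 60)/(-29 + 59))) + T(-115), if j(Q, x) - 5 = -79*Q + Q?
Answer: -21459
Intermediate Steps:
j(Q, x) = 5 - 78*Q (j(Q, x) = 5 + (-79*Q + Q) = 5 - 78*Q)
T(G) = 172 (T(G) = -4 + 176 = 172)
(-22728 + j(-14, (-15 - 60)/(-29 + 59))) + T(-115) = (-22728 + (5 - 78*(-14))) + 172 = (-22728 + (5 + 1092)) + 172 = (-22728 + 1097) + 172 = -21631 + 172 = -21459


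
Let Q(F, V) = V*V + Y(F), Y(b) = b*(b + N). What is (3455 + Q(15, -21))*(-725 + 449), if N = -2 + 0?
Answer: -1129116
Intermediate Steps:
N = -2
Y(b) = b*(-2 + b) (Y(b) = b*(b - 2) = b*(-2 + b))
Q(F, V) = V**2 + F*(-2 + F) (Q(F, V) = V*V + F*(-2 + F) = V**2 + F*(-2 + F))
(3455 + Q(15, -21))*(-725 + 449) = (3455 + ((-21)**2 + 15*(-2 + 15)))*(-725 + 449) = (3455 + (441 + 15*13))*(-276) = (3455 + (441 + 195))*(-276) = (3455 + 636)*(-276) = 4091*(-276) = -1129116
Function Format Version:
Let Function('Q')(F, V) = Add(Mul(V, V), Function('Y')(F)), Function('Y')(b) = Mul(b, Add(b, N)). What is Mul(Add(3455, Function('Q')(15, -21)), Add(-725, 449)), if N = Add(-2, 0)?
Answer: -1129116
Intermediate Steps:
N = -2
Function('Y')(b) = Mul(b, Add(-2, b)) (Function('Y')(b) = Mul(b, Add(b, -2)) = Mul(b, Add(-2, b)))
Function('Q')(F, V) = Add(Pow(V, 2), Mul(F, Add(-2, F))) (Function('Q')(F, V) = Add(Mul(V, V), Mul(F, Add(-2, F))) = Add(Pow(V, 2), Mul(F, Add(-2, F))))
Mul(Add(3455, Function('Q')(15, -21)), Add(-725, 449)) = Mul(Add(3455, Add(Pow(-21, 2), Mul(15, Add(-2, 15)))), Add(-725, 449)) = Mul(Add(3455, Add(441, Mul(15, 13))), -276) = Mul(Add(3455, Add(441, 195)), -276) = Mul(Add(3455, 636), -276) = Mul(4091, -276) = -1129116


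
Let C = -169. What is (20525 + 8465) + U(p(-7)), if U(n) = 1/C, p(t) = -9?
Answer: 4899309/169 ≈ 28990.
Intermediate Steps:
U(n) = -1/169 (U(n) = 1/(-169) = -1/169)
(20525 + 8465) + U(p(-7)) = (20525 + 8465) - 1/169 = 28990 - 1/169 = 4899309/169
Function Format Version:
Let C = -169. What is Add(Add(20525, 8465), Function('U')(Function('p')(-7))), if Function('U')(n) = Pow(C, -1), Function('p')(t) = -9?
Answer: Rational(4899309, 169) ≈ 28990.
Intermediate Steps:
Function('U')(n) = Rational(-1, 169) (Function('U')(n) = Pow(-169, -1) = Rational(-1, 169))
Add(Add(20525, 8465), Function('U')(Function('p')(-7))) = Add(Add(20525, 8465), Rational(-1, 169)) = Add(28990, Rational(-1, 169)) = Rational(4899309, 169)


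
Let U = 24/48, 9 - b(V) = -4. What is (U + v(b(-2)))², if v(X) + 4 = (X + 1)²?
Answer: 148225/4 ≈ 37056.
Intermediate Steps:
b(V) = 13 (b(V) = 9 - 1*(-4) = 9 + 4 = 13)
v(X) = -4 + (1 + X)² (v(X) = -4 + (X + 1)² = -4 + (1 + X)²)
U = ½ (U = 24*(1/48) = ½ ≈ 0.50000)
(U + v(b(-2)))² = (½ + (-4 + (1 + 13)²))² = (½ + (-4 + 14²))² = (½ + (-4 + 196))² = (½ + 192)² = (385/2)² = 148225/4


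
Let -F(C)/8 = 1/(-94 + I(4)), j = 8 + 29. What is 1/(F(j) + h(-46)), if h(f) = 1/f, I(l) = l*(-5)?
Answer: 2622/127 ≈ 20.646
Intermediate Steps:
I(l) = -5*l
j = 37
F(C) = 4/57 (F(C) = -8/(-94 - 5*4) = -8/(-94 - 20) = -8/(-114) = -8*(-1/114) = 4/57)
1/(F(j) + h(-46)) = 1/(4/57 + 1/(-46)) = 1/(4/57 - 1/46) = 1/(127/2622) = 2622/127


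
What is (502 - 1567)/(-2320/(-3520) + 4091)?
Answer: -15620/60011 ≈ -0.26029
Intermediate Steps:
(502 - 1567)/(-2320/(-3520) + 4091) = -1065/(-2320*(-1/3520) + 4091) = -1065/(29/44 + 4091) = -1065/180033/44 = -1065*44/180033 = -15620/60011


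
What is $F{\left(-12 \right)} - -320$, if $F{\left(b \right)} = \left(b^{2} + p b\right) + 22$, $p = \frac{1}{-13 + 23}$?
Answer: $\frac{2424}{5} \approx 484.8$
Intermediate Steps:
$p = \frac{1}{10} \approx 0.1$
$F{\left(b \right)} = 22 + b^{2} + \frac{b}{10}$ ($F{\left(b \right)} = \left(b^{2} + \frac{b}{10}\right) + 22 = 22 + b^{2} + \frac{b}{10}$)
$F{\left(-12 \right)} - -320 = \left(22 + \left(-12\right)^{2} + \frac{1}{10} \left(-12\right)\right) - -320 = \left(22 + 144 - \frac{6}{5}\right) + 320 = \frac{824}{5} + 320 = \frac{2424}{5}$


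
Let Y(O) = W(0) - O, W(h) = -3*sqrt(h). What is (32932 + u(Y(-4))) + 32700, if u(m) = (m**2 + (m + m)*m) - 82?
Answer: 65598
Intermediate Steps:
Y(O) = -O (Y(O) = -3*sqrt(0) - O = -3*0 - O = 0 - O = -O)
u(m) = -82 + 3*m**2 (u(m) = (m**2 + (2*m)*m) - 82 = (m**2 + 2*m**2) - 82 = 3*m**2 - 82 = -82 + 3*m**2)
(32932 + u(Y(-4))) + 32700 = (32932 + (-82 + 3*(-1*(-4))**2)) + 32700 = (32932 + (-82 + 3*4**2)) + 32700 = (32932 + (-82 + 3*16)) + 32700 = (32932 + (-82 + 48)) + 32700 = (32932 - 34) + 32700 = 32898 + 32700 = 65598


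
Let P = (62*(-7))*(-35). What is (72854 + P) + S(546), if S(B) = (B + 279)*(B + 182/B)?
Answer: 538769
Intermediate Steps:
P = 15190 (P = -434*(-35) = 15190)
S(B) = (279 + B)*(B + 182/B)
(72854 + P) + S(546) = (72854 + 15190) + (182 + 546² + 279*546 + 50778/546) = 88044 + (182 + 298116 + 152334 + 50778*(1/546)) = 88044 + (182 + 298116 + 152334 + 93) = 88044 + 450725 = 538769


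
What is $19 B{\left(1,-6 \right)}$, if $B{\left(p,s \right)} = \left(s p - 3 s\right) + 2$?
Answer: $266$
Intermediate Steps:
$B{\left(p,s \right)} = 2 - 3 s + p s$ ($B{\left(p,s \right)} = \left(p s - 3 s\right) + 2 = \left(- 3 s + p s\right) + 2 = 2 - 3 s + p s$)
$19 B{\left(1,-6 \right)} = 19 \left(2 - -18 + 1 \left(-6\right)\right) = 19 \left(2 + 18 - 6\right) = 19 \cdot 14 = 266$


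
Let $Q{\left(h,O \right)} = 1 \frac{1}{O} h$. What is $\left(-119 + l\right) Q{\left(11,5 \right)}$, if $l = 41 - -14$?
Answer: $- \frac{704}{5} \approx -140.8$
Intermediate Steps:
$l = 55$ ($l = 41 + 14 = 55$)
$Q{\left(h,O \right)} = \frac{h}{O}$
$\left(-119 + l\right) Q{\left(11,5 \right)} = \left(-119 + 55\right) \frac{11}{5} = - 64 \cdot 11 \cdot \frac{1}{5} = \left(-64\right) \frac{11}{5} = - \frac{704}{5}$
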